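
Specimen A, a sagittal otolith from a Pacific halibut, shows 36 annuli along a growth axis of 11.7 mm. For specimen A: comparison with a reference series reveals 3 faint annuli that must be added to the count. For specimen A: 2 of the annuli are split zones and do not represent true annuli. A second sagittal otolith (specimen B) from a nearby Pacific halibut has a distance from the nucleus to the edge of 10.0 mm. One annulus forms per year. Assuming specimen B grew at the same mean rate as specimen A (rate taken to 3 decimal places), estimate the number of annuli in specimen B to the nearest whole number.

32 annuli

Specimen A: after corrections the count is 36 − 2 + 3 = 37 annuli.
A: Mean rate = 11.7 mm / 37 years ≈ 0.316 mm per year.
B spans 10.0 / 0.316 = 31.65 years ≈ 32 annuli.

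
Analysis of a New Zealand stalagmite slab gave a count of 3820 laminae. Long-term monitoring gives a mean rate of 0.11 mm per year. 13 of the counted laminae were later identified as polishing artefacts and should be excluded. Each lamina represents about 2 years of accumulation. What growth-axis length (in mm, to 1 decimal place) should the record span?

Adjusted count: 3820 − 13 = 3807 laminae.
3807 laminae at 2 years each span 3807 × 2 = 7614 years.
Length ≈ 0.11 × 7614 = 837.5 mm.

837.5 mm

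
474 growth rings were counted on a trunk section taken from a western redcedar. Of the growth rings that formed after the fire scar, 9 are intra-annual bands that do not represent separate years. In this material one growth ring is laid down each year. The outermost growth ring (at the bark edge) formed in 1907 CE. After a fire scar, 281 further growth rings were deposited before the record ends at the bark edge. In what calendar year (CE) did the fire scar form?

281 growth rings formed after the fire scar.
281 − 9 false = 272 true growth rings after the fire scar.
The growth ring at the bark edge is 1907 CE, so the fire scar dates to 1907 − 272 = 1635 CE.

1635 CE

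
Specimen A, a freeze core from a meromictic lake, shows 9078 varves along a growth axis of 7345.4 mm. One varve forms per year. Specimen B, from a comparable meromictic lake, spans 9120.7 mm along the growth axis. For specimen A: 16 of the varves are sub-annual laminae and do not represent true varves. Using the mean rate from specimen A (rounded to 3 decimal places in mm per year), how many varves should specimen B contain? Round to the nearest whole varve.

11246 varves

Specimen A: correcting the raw count gives 9078 − 16 = 9062 true varves.
A: Extension rate ≈ 7345.4 / 9062 = 0.811 mm/year.
For B, 9120.7 / 0.811 = 11246.24 years ≈ 11246 varves.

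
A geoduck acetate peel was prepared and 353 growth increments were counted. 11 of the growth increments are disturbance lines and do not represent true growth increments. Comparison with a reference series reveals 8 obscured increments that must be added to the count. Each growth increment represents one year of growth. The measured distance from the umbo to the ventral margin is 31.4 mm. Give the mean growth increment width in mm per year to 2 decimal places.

0.09 mm per year

After corrections the count is 353 − 11 + 8 = 350 growth increments.
Mean rate = 31.4 mm / 350 years ≈ 0.09 mm per year.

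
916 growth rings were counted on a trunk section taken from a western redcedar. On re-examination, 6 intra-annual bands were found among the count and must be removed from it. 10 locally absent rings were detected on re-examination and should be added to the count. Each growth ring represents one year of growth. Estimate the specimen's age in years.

Correcting the raw count gives 916 − 6 + 10 = 920 true growth rings.
With a one-to-one growth ring periodicity this is 920 years.

920 years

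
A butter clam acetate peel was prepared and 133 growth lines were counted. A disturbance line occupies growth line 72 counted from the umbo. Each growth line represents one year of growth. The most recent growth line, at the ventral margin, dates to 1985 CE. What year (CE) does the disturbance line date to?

The disturbance line sits at growth line 72 from the umbo, so 133 − 72 = 61 growth lines formed after it.
Counting back 61 years from 1985 CE places the disturbance line in 1985 − 61 = 1924 CE.

1924 CE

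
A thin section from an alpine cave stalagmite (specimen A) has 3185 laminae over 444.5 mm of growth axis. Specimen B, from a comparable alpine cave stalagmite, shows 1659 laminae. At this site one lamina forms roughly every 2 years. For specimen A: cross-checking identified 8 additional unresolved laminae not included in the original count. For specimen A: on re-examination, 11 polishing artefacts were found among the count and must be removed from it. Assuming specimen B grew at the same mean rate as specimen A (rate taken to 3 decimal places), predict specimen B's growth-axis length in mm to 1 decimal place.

232.3 mm

Specimen A: correcting the raw count gives 3185 − 11 + 8 = 3182 true laminae.
Specimen A: 3182 laminae at 2 years each span 3182 × 2 = 6364 years.
A: Extension rate ≈ 444.5 / 6364 = 0.070 mm per year.
Specimen B: at 2 years per lamina, 1659 × 2 = 3318 years. B's length ≈ 0.070 × 3318 = 232.3 mm.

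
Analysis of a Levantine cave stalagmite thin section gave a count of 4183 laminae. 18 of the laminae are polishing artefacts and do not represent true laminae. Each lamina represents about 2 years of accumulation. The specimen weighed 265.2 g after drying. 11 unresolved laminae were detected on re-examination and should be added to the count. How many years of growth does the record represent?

True lamina count = 4183 − 18 + 11 = 4176.
Multiplying by 2 years per lamina: 4176 × 2 = 8352 years.

8352 years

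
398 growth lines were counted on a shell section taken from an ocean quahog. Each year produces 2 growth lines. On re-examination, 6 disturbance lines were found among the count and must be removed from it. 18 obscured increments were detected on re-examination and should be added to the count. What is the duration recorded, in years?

Correcting the raw count gives 398 − 6 + 18 = 410 true growth lines.
410 growth lines at 2 per year is 410 / 2 = 205 years.

205 yr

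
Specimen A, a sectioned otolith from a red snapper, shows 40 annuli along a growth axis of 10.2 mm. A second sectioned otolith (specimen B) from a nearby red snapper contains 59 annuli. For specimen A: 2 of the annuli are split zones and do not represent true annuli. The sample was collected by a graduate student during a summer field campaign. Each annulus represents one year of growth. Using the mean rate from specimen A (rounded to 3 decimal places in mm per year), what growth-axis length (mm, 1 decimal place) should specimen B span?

Specimen A: after corrections the count is 40 − 2 = 38 annuli.
A: Mean rate = 10.2 mm / 38 years ≈ 0.268 mm/yr.
B's length ≈ 0.268 × 59 = 15.8 mm.

15.8 mm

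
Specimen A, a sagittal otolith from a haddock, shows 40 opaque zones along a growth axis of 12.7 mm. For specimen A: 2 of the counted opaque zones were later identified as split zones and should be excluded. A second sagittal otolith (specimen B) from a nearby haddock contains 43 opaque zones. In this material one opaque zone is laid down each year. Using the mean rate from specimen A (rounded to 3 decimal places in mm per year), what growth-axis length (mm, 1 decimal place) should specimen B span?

Specimen A: true opaque zone count = 40 − 2 = 38.
A: Extension rate ≈ 12.7 / 38 = 0.334 mm/year.
B's length ≈ 0.334 × 43 = 14.4 mm.

14.4 mm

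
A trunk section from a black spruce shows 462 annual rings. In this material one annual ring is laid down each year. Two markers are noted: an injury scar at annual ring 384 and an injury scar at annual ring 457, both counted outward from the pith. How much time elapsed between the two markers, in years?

73 years

The two markers are separated by 457 − 384 = 73 annual rings.
That is 73 years at one annual ring per year.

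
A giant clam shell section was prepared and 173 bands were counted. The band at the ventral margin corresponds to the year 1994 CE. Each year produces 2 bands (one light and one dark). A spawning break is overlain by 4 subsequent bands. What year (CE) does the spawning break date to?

4 bands formed after the spawning break.
Dividing by 2 bands per year: 4 / 2 = 2 years.
The band at the ventral margin is 1994 CE, so the spawning break dates to 1994 − 2 = 1992 CE.

1992 CE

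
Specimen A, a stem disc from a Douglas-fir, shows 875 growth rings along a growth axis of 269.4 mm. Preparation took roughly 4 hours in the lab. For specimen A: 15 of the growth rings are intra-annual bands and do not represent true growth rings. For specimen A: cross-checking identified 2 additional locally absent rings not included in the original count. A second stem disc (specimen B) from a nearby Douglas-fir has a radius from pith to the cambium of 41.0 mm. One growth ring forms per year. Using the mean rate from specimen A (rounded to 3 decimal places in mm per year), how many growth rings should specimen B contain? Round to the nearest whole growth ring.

131 growth rings

Specimen A: true growth ring count = 875 − 15 + 2 = 862.
A: Mean rate = 269.4 mm / 862 years ≈ 0.313 mm per year.
B spans 41.0 / 0.313 = 130.99 years ≈ 131 growth rings.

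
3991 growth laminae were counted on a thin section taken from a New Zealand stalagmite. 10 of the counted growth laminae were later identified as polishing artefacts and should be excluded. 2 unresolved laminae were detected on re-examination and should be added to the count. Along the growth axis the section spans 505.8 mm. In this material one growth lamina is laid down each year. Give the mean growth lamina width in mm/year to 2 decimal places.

After corrections the count is 3991 − 10 + 2 = 3983 growth laminae.
505.8 mm over 3983 years gives 505.8 / 3983 ≈ 0.13 mm/year.

0.13 mm/year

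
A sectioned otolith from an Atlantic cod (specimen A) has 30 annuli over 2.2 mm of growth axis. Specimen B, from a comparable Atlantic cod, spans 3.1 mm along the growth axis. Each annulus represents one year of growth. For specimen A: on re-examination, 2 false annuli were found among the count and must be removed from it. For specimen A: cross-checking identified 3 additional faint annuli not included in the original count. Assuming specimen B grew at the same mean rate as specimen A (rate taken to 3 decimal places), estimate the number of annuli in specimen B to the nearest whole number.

44 annuli

Specimen A: after corrections the count is 30 − 2 + 3 = 31 annuli.
A: Extension rate ≈ 2.2 / 31 = 0.071 mm/yr.
B spans 3.1 / 0.071 = 43.66 years ≈ 44 annuli.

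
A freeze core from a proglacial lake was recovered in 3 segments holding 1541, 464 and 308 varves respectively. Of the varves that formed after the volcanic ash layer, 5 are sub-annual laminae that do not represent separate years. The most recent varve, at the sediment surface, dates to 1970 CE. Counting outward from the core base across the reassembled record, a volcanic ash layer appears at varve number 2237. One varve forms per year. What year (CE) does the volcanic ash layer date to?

1899 CE

Total varves = 1541 + 464 + 308 = 2313.
2313 − 2237 = 76 varves lie beyond the volcanic ash layer toward the sediment surface.
76 − 5 false = 71 true varves after the volcanic ash layer.
The varve at the sediment surface is 1970 CE, so the volcanic ash layer dates to 1970 − 71 = 1899 CE.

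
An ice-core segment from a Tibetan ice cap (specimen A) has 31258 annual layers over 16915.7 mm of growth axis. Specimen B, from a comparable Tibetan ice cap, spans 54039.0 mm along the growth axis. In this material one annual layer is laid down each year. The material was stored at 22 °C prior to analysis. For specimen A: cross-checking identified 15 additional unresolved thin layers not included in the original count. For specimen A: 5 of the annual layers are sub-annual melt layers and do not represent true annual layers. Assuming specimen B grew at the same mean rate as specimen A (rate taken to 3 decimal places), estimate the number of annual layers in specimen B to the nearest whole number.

99887 annual layers

Specimen A: true annual layer count = 31258 − 5 + 15 = 31268.
A: Mean rate = 16915.7 mm / 31268 years ≈ 0.541 mm/year.
For B, 54039.0 / 0.541 = 99887.25 years ≈ 99887 annual layers.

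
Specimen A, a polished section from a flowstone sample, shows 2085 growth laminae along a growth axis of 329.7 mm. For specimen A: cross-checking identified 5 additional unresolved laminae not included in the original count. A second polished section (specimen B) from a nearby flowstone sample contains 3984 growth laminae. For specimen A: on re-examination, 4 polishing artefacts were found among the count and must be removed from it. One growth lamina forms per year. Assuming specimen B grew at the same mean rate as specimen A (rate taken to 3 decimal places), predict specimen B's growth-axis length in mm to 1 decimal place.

Specimen A: true growth lamina count = 2085 − 4 + 5 = 2086.
A: Mean rate = 329.7 mm / 2086 years ≈ 0.158 mm per year.
Length of B = 0.158 × 3984 = 629.5 mm.

629.5 mm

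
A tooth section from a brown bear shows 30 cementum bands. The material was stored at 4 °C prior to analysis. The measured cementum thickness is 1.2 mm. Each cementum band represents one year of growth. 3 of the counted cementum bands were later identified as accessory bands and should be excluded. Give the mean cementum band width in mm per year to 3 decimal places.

Adjusted count: 30 − 3 = 27 cementum bands.
1.2 mm over 27 years gives 1.2 / 27 ≈ 0.044 mm per year.

0.044 mm per year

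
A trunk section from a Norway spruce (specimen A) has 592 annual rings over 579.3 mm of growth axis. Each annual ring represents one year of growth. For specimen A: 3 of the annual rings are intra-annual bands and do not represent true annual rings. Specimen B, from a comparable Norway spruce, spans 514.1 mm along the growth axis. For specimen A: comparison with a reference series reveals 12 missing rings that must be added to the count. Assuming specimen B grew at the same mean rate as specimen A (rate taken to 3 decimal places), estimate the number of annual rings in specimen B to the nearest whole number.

Specimen A: true annual ring count = 592 − 3 + 12 = 601.
A: Mean rate = 579.3 mm / 601 years ≈ 0.964 mm/yr.
Specimen B: 514.1 mm / 0.964 mm per year = 533.30 years ≈ 533 annual rings.

533 annual rings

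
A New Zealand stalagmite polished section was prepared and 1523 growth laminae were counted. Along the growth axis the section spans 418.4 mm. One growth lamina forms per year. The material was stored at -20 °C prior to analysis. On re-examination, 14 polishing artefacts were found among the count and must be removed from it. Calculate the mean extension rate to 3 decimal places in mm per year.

0.277 mm per year

Correcting the raw count gives 1523 − 14 = 1509 true growth laminae.
Mean rate = 418.4 mm / 1509 years ≈ 0.277 mm per year.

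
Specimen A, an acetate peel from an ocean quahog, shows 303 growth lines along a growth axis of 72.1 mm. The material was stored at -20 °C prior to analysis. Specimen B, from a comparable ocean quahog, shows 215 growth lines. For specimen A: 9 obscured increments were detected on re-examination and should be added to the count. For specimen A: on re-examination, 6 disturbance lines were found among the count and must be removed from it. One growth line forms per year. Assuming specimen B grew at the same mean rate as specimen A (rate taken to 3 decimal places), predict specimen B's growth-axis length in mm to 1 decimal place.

Specimen A: after corrections the count is 303 − 6 + 9 = 306 growth lines.
A: Mean rate = 72.1 mm / 306 years ≈ 0.236 mm per year.
B's length ≈ 0.236 × 215 = 50.7 mm.

50.7 mm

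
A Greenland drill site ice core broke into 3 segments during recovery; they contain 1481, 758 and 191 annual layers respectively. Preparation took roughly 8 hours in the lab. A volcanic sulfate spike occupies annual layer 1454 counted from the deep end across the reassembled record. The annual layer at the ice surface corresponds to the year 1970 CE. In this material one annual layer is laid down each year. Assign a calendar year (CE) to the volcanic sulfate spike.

Total annual layers = 1481 + 758 + 191 = 2430.
The volcanic sulfate spike sits at annual layer 1454 from the deep end, so 2430 − 1454 = 976 annual layers formed after it.
1970 − 976 = 994 CE.

994 CE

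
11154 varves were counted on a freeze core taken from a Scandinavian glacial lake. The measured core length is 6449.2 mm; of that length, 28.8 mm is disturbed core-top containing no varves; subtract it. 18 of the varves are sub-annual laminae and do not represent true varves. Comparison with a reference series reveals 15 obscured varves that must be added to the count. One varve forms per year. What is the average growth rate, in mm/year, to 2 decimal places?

0.58 mm/year

After corrections the count is 11154 − 18 + 15 = 11151 varves.
Removing the 28.8 mm offcut leaves 6449.2 − 28.8 = 6420.4 mm.
Extension rate ≈ 6420.4 / 11151 = 0.58 mm/year.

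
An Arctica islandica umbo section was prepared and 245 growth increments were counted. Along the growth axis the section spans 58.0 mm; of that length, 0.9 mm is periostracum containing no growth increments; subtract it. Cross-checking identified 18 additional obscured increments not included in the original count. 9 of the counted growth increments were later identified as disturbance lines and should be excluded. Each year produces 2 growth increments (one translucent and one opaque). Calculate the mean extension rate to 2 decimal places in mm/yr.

After corrections the count is 245 − 9 + 18 = 254 growth increments.
With 2 growth increments per year, 254 / 2 = 127 years.
Net length = 58.0 − 0.9 = 57.1 mm.
Extension rate ≈ 57.1 / 127 = 0.45 mm/yr.

0.45 mm/yr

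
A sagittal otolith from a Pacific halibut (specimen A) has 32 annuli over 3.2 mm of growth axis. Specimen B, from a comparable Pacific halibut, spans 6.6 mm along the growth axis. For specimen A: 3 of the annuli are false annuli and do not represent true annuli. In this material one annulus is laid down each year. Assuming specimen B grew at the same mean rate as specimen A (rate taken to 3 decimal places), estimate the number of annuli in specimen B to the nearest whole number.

Specimen A: adjusted count: 32 − 3 = 29 annuli.
A: Extension rate ≈ 3.2 / 29 = 0.110 mm/year.
Specimen B: 6.6 mm / 0.110 mm per year = 60.00 years ≈ 60 annuli.

60 annuli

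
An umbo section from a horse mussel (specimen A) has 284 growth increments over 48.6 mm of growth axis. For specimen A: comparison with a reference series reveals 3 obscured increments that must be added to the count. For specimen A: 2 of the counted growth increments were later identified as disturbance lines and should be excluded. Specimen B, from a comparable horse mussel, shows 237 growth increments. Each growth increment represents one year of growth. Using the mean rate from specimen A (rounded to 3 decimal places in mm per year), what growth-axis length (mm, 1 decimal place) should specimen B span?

40.5 mm

Specimen A: after corrections the count is 284 − 2 + 3 = 285 growth increments.
A: 48.6 mm over 285 years gives 48.6 / 285 ≈ 0.171 mm/year.
B's length ≈ 0.171 × 237 = 40.5 mm.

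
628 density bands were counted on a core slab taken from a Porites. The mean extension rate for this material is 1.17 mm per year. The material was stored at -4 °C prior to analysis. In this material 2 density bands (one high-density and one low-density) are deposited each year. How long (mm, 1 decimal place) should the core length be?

With 2 density bands per year, 628 / 2 = 314 years.
314 years at 1.17 mm/year gives 1.17 × 314 = 367.4 mm.

367.4 mm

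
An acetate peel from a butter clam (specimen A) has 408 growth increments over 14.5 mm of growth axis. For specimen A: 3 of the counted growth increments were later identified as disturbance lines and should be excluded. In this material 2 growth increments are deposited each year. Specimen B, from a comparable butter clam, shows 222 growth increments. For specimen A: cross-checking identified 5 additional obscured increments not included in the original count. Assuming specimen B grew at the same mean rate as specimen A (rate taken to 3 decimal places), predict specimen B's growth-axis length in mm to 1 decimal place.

Specimen A: true growth increment count = 408 − 3 + 5 = 410.
Specimen A: 410 growth increments at 2 per year is 410 / 2 = 205 years.
A: Extension rate ≈ 14.5 / 205 = 0.071 mm/yr.
Specimen B: with 2 growth increments per year, 222 / 2 = 111 years. Length of B = 0.071 × 111 = 7.9 mm.

7.9 mm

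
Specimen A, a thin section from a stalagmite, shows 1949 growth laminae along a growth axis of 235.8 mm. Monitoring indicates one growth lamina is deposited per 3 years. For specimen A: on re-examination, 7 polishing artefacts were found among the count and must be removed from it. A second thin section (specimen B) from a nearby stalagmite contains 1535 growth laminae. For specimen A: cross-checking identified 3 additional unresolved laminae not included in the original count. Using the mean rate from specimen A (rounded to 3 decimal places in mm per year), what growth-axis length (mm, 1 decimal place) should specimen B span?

184.2 mm

Specimen A: adjusted count: 1949 − 7 + 3 = 1945 growth laminae.
Specimen A: at 3 years per growth lamina, 1945 × 3 = 5835 years.
A: 235.8 mm over 5835 years gives 235.8 / 5835 ≈ 0.040 mm per year.
Specimen B: at 3 years per growth lamina, 1535 × 3 = 4605 years. Length of B = 0.040 × 4605 = 184.2 mm.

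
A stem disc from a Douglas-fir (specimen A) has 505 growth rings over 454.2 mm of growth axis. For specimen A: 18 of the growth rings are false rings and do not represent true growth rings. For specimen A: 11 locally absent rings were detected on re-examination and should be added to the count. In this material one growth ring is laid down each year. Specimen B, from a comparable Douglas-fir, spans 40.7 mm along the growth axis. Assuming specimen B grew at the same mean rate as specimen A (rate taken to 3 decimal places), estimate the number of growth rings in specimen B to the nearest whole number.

Specimen A: adjusted count: 505 − 18 + 11 = 498 growth rings.
A: 454.2 mm over 498 years gives 454.2 / 498 ≈ 0.912 mm per year.
For B, 40.7 / 0.912 = 44.63 years ≈ 45 growth rings.

45 growth rings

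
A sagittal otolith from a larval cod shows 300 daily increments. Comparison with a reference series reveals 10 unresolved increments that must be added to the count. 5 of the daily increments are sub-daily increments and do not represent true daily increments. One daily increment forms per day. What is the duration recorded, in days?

305 days

After corrections the count is 300 − 5 + 10 = 305 daily increments.
At one daily increment per day, that is 305 days.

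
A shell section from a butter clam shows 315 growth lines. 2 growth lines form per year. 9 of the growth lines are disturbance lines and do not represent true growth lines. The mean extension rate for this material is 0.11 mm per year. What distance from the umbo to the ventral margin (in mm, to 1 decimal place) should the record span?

16.8 mm

True growth line count = 315 − 9 = 306.
With 2 growth lines per year, 306 / 2 = 153 years.
153 years at 0.11 mm/year gives 0.11 × 153 = 16.8 mm.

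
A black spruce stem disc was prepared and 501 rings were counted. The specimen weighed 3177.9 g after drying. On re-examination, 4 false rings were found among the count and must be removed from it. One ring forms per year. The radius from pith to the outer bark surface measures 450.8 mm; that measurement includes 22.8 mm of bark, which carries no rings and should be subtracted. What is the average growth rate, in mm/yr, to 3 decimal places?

Adjusted count: 501 − 4 = 497 rings.
Net length = 450.8 − 22.8 = 428.0 mm.
Mean rate = 428.0 mm / 497 years ≈ 0.861 mm/yr.

0.861 mm/yr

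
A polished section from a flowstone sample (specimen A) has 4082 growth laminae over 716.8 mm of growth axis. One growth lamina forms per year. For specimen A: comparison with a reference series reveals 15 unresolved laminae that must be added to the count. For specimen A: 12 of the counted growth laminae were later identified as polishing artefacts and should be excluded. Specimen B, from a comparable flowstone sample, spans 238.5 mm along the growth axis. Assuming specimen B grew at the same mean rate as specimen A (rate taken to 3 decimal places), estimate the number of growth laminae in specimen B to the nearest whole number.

1363 growth laminae

Specimen A: adjusted count: 4082 − 12 + 15 = 4085 growth laminae.
A: 716.8 mm over 4085 years gives 716.8 / 4085 ≈ 0.175 mm/year.
For B, 238.5 / 0.175 = 1362.86 years ≈ 1363 growth laminae.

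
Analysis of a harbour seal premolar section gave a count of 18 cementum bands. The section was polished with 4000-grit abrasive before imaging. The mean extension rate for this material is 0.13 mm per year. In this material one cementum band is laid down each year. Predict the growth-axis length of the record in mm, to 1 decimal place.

2.3 mm

The record spans 18 years at 0.13 mm per year.
Length ≈ 0.13 × 18 = 2.3 mm.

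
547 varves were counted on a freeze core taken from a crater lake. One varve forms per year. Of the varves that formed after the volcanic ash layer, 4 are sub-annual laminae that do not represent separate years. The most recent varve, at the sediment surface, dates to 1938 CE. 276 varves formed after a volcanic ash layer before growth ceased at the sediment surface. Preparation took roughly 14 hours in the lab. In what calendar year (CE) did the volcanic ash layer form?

1666 CE

There are 276 varves younger than the volcanic ash layer.
276 − 4 false = 272 true varves after the volcanic ash layer.
Counting back 272 years from 1938 CE places the volcanic ash layer in 1938 − 272 = 1666 CE.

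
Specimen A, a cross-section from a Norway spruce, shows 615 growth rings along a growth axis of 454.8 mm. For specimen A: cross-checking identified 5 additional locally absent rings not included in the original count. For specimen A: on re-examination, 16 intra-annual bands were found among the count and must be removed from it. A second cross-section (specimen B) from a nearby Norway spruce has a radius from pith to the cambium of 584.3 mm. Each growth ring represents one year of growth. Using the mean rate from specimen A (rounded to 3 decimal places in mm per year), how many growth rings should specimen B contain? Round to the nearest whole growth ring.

Specimen A: after corrections the count is 615 − 16 + 5 = 604 growth rings.
A: Extension rate ≈ 454.8 / 604 = 0.753 mm/year.
B spans 584.3 / 0.753 = 775.96 years ≈ 776 growth rings.

776 growth rings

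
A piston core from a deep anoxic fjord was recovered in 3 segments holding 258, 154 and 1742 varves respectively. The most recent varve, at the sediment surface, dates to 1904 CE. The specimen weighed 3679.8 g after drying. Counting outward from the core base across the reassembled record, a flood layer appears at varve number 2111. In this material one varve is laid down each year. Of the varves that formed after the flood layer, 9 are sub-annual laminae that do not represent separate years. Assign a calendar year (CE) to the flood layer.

Total varves = 258 + 154 + 1742 = 2154.
Between varve 2111 and the sediment surface there are 2154 − 2111 = 43 varves.
Excluding 9 false varves: 43 − 9 = 34.
1904 − 34 = 1870 CE.

1870 CE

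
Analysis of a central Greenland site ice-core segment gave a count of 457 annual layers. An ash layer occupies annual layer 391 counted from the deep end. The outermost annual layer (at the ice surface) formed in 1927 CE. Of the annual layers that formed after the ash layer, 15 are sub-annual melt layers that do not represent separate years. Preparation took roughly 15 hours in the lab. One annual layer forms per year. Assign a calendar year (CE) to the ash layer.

1876 CE

Between annual layer 391 and the ice surface there are 457 − 391 = 66 annual layers.
Excluding 15 false annual layers: 66 − 15 = 51.
The annual layer at the ice surface is 1927 CE, so the ash layer dates to 1927 − 51 = 1876 CE.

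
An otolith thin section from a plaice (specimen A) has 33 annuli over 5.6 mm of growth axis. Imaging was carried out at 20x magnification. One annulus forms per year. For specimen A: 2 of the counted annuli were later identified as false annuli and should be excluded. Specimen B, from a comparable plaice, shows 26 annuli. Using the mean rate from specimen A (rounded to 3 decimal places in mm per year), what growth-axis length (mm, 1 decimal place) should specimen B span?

Specimen A: after corrections the count is 33 − 2 = 31 annuli.
A: 5.6 mm over 31 years gives 5.6 / 31 ≈ 0.181 mm per year.
B's length ≈ 0.181 × 26 = 4.7 mm.

4.7 mm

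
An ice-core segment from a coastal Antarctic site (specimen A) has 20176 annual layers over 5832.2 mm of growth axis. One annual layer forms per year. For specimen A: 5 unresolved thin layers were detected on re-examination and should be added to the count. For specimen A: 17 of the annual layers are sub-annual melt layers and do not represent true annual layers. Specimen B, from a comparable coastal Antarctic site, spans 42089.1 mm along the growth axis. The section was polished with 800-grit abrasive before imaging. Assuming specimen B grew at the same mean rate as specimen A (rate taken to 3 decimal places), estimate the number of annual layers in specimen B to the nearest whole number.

Specimen A: adjusted count: 20176 − 17 + 5 = 20164 annual layers.
A: Mean rate = 5832.2 mm / 20164 years ≈ 0.289 mm per year.
For B, 42089.1 / 0.289 = 145637.02 years ≈ 145637 annual layers.

145637 annual layers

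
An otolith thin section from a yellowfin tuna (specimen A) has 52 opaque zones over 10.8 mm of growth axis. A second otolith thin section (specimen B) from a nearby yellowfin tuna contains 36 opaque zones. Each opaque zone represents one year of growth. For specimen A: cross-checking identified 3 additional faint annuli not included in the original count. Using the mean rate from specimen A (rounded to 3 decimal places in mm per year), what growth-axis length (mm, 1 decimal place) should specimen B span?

7.1 mm

Specimen A: true opaque zone count = 52 + 3 = 55.
A: Extension rate ≈ 10.8 / 55 = 0.196 mm per year.
For B, 0.196 mm/year × 36 years = 7.1 mm.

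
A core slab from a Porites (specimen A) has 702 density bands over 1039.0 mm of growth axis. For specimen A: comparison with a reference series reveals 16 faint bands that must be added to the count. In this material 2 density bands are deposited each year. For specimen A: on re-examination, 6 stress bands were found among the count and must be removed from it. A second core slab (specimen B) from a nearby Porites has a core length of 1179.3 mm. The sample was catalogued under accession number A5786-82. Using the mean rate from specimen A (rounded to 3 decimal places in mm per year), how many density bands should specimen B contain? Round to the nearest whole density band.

Specimen A: adjusted count: 702 − 6 + 16 = 712 density bands.
Specimen A: 712 density bands at 2 per year is 712 / 2 = 356 years.
A: Mean rate = 1039.0 mm / 356 years ≈ 2.919 mm/yr.
B spans 1179.3 / 2.919 = 404.01 years; at 2 density bands per year that is 404.01 × 2 ≈ 808 density bands.

808 density bands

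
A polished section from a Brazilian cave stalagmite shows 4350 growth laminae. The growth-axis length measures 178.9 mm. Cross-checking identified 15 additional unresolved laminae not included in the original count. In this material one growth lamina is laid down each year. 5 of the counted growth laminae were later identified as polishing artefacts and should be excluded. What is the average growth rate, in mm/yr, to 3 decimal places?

After corrections the count is 4350 − 5 + 15 = 4360 growth laminae.
Mean rate = 178.9 mm / 4360 years ≈ 0.041 mm/yr.

0.041 mm/yr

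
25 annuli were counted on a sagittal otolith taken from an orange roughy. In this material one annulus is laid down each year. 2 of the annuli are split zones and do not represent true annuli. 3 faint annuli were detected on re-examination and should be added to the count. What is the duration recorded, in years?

26 yr

Correcting the raw count gives 25 − 2 + 3 = 26 true annuli.
With a one-to-one annulus periodicity this is 26 years.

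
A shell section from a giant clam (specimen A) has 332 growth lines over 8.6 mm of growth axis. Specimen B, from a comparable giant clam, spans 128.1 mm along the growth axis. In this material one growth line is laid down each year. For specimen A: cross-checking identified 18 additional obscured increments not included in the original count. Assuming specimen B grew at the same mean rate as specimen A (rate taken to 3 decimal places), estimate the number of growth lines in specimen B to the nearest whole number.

5124 growth lines

Specimen A: true growth line count = 332 + 18 = 350.
A: Extension rate ≈ 8.6 / 350 = 0.025 mm/yr.
B spans 128.1 / 0.025 = 5124.00 years ≈ 5124 growth lines.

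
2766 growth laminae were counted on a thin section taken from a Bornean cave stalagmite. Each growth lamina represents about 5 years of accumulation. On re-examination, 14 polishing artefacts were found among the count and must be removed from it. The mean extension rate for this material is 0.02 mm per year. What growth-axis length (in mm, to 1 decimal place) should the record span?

275.2 mm

Correcting the raw count gives 2766 − 14 = 2752 true growth laminae.
2752 growth laminae at 5 years each span 2752 × 5 = 13760 years.
13760 years at 0.02 mm/year gives 0.02 × 13760 = 275.2 mm.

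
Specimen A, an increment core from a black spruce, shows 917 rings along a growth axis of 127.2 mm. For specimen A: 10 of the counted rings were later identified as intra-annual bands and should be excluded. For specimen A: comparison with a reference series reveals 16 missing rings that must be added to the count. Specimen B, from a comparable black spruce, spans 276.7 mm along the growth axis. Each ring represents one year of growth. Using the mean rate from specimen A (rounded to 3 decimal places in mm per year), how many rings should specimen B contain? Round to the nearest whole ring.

Specimen A: correcting the raw count gives 917 − 10 + 16 = 923 true rings.
A: Mean rate = 127.2 mm / 923 years ≈ 0.138 mm per year.
Specimen B: 276.7 mm / 0.138 mm per year = 2005.07 years ≈ 2005 rings.

2005 rings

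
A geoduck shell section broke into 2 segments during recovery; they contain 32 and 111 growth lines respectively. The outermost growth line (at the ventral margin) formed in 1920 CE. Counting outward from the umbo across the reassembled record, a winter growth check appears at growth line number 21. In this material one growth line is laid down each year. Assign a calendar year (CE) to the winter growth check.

Total growth lines = 32 + 111 = 143.
143 − 21 = 122 growth lines lie beyond the winter growth check toward the ventral margin.
1920 − 122 = 1798 CE.

1798 CE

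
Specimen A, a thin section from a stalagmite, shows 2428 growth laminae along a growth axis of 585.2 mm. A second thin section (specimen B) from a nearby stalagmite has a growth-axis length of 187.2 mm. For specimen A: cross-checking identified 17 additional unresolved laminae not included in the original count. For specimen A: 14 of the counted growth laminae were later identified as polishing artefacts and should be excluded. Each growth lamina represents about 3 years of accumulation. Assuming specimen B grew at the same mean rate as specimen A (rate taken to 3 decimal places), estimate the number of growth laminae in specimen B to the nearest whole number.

780 growth laminae

Specimen A: true growth lamina count = 2428 − 14 + 17 = 2431.
Specimen A: at 3 years per growth lamina, 2431 × 3 = 7293 years.
A: Mean rate = 585.2 mm / 7293 years ≈ 0.080 mm/yr.
Specimen B: 187.2 mm / 0.080 mm per year = 2340.00 years; at 3 years per growth lamina that is 2340.00 / 3 ≈ 780 growth laminae.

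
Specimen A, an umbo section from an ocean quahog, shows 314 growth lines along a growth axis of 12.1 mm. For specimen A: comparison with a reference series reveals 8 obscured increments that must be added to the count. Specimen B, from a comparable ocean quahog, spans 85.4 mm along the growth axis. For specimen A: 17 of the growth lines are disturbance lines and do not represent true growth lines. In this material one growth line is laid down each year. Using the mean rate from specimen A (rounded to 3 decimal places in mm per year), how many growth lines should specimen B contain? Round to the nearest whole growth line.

2135 growth lines

Specimen A: adjusted count: 314 − 17 + 8 = 305 growth lines.
A: Mean rate = 12.1 mm / 305 years ≈ 0.040 mm/yr.
For B, 85.4 / 0.040 = 2135.00 years ≈ 2135 growth lines.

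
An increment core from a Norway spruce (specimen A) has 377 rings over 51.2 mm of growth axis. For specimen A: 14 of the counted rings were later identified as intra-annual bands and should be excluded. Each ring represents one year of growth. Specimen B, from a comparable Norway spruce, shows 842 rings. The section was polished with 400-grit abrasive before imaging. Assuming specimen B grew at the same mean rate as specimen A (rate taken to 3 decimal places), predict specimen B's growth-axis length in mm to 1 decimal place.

Specimen A: after corrections the count is 377 − 14 = 363 rings.
A: Mean rate = 51.2 mm / 363 years ≈ 0.141 mm/year.
Length of B = 0.141 × 842 = 118.7 mm.

118.7 mm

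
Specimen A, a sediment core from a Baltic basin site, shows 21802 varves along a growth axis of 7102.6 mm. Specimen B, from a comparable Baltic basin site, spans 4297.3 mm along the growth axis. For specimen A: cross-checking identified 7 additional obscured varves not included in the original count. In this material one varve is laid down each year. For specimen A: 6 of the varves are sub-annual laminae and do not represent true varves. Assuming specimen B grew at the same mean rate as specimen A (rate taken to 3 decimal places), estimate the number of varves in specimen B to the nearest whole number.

13182 varves

Specimen A: true varve count = 21802 − 6 + 7 = 21803.
A: Extension rate ≈ 7102.6 / 21803 = 0.326 mm per year.
B spans 4297.3 / 0.326 = 13181.90 years ≈ 13182 varves.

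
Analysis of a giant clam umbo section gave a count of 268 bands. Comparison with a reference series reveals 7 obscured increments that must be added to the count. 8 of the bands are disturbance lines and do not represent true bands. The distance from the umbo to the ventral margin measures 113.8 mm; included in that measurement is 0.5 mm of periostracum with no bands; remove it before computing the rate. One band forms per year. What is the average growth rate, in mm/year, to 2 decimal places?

0.42 mm/year

Adjusted count: 268 − 8 + 7 = 267 bands.
Net length = 113.8 − 0.5 = 113.3 mm.
Extension rate ≈ 113.3 / 267 = 0.42 mm/year.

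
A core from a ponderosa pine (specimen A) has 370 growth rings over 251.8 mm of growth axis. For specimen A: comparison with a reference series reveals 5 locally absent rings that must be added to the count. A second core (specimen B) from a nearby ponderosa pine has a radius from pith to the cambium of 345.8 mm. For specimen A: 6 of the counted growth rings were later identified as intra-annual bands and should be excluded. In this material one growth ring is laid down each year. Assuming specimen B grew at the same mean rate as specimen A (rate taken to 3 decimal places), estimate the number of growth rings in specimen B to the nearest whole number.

Specimen A: adjusted count: 370 − 6 + 5 = 369 growth rings.
A: Extension rate ≈ 251.8 / 369 = 0.682 mm/yr.
For B, 345.8 / 0.682 = 507.04 years ≈ 507 growth rings.

507 growth rings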